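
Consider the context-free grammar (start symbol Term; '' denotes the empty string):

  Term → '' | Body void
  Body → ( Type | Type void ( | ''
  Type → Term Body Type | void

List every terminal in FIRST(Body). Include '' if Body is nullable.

Body → ( Type contributes {(}.
From Body → Type void (: add FIRST(Type) = { (, void }.
Body → '' contributes ''.
Union: FIRST(Body) = { (, void, '' }.

{ (, void, '' }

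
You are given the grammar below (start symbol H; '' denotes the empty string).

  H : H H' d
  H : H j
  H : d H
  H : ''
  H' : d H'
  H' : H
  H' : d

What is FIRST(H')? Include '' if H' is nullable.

H' : d H' contributes {d}.
From H' : H: add FIRST(H) = { d, j, '' } (including '' since H is nullable).
H' : d contributes {d}.
Union: FIRST(H') = { d, j, '' }.

{ d, j, '' }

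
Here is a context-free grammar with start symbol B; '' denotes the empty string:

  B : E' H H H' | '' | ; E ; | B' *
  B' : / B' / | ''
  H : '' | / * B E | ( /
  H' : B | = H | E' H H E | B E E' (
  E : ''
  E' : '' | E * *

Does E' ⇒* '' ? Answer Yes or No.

Yes

E' has an ''-production, so E' ⇒ ''.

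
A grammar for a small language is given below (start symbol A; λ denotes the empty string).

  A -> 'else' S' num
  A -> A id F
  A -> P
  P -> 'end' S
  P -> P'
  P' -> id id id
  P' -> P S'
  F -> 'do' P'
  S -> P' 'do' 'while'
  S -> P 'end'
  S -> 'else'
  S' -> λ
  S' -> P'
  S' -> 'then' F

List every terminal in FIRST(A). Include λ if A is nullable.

{ 'else', 'end', id }

A -> 'else' S' num contributes {'else'}.
From A -> A id F: add FIRST(A) = { 'else', 'end', id }.
From A -> P: add FIRST(P) = { 'end', id }.
Union: FIRST(A) = { 'else', 'end', id }.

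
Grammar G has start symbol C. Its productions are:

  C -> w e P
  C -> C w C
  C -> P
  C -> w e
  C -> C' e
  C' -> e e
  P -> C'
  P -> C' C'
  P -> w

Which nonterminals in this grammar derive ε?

No nonterminal has an empty production or an RHS whose symbols are all nullable.

{ } (none)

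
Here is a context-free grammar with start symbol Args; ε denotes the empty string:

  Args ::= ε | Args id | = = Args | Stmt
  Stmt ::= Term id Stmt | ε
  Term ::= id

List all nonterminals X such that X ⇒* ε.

{ Args, Stmt }

Directly nullable (have an ε-production): Args, Stmt.
No other nonterminal has a production whose RHS symbols are all nullable.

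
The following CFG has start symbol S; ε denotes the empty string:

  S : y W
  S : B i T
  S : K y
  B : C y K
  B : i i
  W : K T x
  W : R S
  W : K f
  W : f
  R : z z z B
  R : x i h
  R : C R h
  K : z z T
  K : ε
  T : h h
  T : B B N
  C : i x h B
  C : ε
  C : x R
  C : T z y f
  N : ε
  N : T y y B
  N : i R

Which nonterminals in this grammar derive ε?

{ C, K, N }

Directly nullable (have an ε-production): K, C, N.
No other nonterminal has a production whose RHS symbols are all nullable.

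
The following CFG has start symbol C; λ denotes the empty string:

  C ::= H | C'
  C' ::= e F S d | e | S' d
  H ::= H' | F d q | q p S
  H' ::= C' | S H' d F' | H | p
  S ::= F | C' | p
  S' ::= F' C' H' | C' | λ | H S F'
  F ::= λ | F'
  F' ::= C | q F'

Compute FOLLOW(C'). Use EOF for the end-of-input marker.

{ EOF, d, e, p, q }

In C ::= C': C' is at the end, add FOLLOW(C) = { EOF, d, e, p, q }.
In H' ::= C': C' is at the end, add FOLLOW(H') = { EOF, d, e, p, q }.
In S ::= C': C' is at the end, add FOLLOW(S) = { EOF, d, e, p, q }.
In S' ::= F' C' H': add FIRST(H') = { d, e, p, q }.
In S' ::= C': C' is at the end, add FOLLOW(S') = { d }.
Union: FOLLOW(C') = { EOF, d, e, p, q }.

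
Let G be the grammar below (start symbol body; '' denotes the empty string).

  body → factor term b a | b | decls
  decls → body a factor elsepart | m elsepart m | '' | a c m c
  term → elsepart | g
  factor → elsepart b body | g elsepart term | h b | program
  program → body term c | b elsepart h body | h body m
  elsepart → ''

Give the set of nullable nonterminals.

{ body, decls, elsepart, term }

Directly nullable (have an ''-production): decls, elsepart.
body → decls with every symbol nullable, so body is nullable.
term → elsepart with every symbol nullable, so term is nullable.
No other nonterminal has a production whose RHS symbols are all nullable.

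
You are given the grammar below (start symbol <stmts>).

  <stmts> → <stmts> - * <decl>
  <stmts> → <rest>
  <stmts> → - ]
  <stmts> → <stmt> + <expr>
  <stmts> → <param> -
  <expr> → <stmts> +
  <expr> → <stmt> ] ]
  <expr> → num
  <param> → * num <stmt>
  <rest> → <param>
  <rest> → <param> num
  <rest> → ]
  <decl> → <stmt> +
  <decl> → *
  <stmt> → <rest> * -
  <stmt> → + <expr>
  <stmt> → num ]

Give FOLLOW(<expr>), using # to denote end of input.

{ #, *, +, -, ], num }

In <stmts> → <stmt> + <expr>: <expr> is at the end, add FOLLOW(<stmts>) = { #, +, - }.
In <stmt> → + <expr>: <expr> is at the end, add FOLLOW(<stmt>) = { #, *, +, -, ], num }.
Union: FOLLOW(<expr>) = { #, *, +, -, ], num }.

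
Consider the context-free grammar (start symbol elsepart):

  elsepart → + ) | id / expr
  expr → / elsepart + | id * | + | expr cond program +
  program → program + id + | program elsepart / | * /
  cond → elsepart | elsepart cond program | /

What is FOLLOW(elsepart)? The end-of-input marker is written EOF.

{ EOF, *, +, /, id }

elsepart is the start symbol, so EOF ∈ FOLLOW(elsepart).
In expr → / elsepart +: add FIRST(+) = { + }.
In program → program elsepart /: add FIRST(/) = { / }.
In cond → elsepart: elsepart is at the end, add FOLLOW(cond) = { * }.
In cond → elsepart cond program: add FIRST(cond program) = { +, /, id }.
Union: FOLLOW(elsepart) = { EOF, *, +, /, id }.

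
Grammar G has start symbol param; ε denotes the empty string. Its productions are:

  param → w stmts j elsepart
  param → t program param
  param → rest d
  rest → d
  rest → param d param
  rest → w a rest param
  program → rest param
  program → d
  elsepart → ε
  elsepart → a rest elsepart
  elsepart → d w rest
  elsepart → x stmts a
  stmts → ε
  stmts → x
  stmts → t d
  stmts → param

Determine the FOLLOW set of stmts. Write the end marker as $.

{ a, j }

In param → w stmts j elsepart: add FIRST(j elsepart) = { j }.
In elsepart → x stmts a: add FIRST(a) = { a }.
Union: FOLLOW(stmts) = { a, j }.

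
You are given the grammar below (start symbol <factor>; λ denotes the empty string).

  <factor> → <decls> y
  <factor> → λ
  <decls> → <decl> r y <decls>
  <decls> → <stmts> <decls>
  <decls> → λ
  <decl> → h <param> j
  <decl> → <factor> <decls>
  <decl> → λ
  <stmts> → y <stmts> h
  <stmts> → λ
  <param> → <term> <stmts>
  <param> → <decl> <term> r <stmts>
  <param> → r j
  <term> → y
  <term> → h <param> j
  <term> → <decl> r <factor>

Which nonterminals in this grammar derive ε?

{ <decl>, <decls>, <factor>, <stmts> }

Directly nullable (have an λ-production): <factor>, <decls>, <decl>, <stmts>.
No other nonterminal has a production whose RHS symbols are all nullable.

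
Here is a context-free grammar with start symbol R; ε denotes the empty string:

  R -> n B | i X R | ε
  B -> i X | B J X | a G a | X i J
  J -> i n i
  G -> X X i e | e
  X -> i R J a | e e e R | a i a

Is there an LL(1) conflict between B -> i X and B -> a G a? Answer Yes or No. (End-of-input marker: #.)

No

FIRST(i X) = { i } and FIRST(a G a) = { a }.
The FIRST sets are disjoint and neither alternative is nullable — no conflict.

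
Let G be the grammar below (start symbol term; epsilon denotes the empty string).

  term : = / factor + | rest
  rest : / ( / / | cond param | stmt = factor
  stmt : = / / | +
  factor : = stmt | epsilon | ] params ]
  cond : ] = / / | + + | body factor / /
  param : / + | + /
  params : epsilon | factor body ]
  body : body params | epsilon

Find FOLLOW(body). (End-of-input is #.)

In cond : body factor / /: add FIRST(factor / /) = { /, =, ] }.
In params : factor body ]: add FIRST(]) = { ] }.
In body : body params: add FIRST(params)\{epsilon} = { =, ] }.
  Since params is nullable, also add FOLLOW(body) = { /, =, ] }.
Union: FOLLOW(body) = { /, =, ] }.

{ /, =, ] }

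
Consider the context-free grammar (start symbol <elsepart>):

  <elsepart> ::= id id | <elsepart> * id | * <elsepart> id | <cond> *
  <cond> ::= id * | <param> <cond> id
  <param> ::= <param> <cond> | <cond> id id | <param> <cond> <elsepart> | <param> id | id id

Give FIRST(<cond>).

{ id }

<cond> ::= id * contributes {id}.
From <cond> ::= <param> <cond> id: add FIRST(<param>) = { id }.
Union: FIRST(<cond>) = { id }.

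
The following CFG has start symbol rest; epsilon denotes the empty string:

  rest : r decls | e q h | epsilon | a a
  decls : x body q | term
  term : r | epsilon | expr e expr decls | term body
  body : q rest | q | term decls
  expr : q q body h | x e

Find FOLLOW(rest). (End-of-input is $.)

rest is the start symbol, so $ ∈ FOLLOW(rest).
In body : q rest: rest is at the end, add FOLLOW(body) = { $, h, q, r, x }.
Union: FOLLOW(rest) = { $, h, q, r, x }.

{ $, h, q, r, x }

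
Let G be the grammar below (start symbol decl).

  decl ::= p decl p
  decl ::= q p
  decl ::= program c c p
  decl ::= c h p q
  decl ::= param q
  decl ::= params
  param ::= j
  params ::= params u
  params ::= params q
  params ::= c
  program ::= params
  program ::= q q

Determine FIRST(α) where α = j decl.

j is a terminal; add {j} and stop.

{ j }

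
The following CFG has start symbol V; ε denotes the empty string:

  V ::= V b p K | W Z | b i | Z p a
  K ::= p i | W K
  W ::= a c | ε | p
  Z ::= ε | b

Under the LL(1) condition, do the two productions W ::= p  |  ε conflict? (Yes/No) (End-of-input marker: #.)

FIRST(p) = { p } and FIRST(ε) = { ε }.
The second alternative is nullable and FOLLOW(W) = { #, a, b, p } shares p with FIRST of the first — conflict.

Yes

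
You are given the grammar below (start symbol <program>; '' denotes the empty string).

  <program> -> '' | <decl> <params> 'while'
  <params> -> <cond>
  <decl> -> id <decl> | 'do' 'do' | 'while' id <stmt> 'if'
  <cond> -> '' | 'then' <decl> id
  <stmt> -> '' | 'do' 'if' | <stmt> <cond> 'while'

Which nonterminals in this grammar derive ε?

{ <cond>, <params>, <program>, <stmt> }

Directly nullable (have an ''-production): <program>, <cond>, <stmt>.
<params> -> <cond> with every symbol nullable, so <params> is nullable.
No other nonterminal has a production whose RHS symbols are all nullable.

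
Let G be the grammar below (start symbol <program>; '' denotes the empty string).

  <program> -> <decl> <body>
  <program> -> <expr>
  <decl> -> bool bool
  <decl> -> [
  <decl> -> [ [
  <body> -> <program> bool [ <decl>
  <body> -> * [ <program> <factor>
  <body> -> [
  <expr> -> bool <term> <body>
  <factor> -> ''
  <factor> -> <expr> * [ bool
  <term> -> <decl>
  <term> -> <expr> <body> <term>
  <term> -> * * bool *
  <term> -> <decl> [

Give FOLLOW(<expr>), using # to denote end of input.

In <program> -> <expr>: <expr> is at the end, add FOLLOW(<program>) = { #, *, [, bool }.
In <factor> -> <expr> * [ bool: add FIRST(* [ bool) = { * }.
In <term> -> <expr> <body> <term>: add FIRST(<body> <term>) = { *, [, bool }.
Union: FOLLOW(<expr>) = { #, *, [, bool }.

{ #, *, [, bool }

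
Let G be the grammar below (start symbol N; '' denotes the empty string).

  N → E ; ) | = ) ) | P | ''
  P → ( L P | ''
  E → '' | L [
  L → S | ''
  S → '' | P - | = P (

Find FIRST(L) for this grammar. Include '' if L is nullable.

{ (, -, =, '' }

From L → S: add FIRST(S) = { (, -, =, '' } (including '' since S is nullable).
L → '' contributes ''.
Union: FIRST(L) = { (, -, =, '' }.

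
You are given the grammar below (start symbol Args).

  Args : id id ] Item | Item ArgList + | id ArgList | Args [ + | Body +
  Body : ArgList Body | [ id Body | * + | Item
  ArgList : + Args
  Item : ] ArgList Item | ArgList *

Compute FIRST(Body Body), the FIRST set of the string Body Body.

Add FIRST(Body) = { *, +, [, ] }; Body is not nullable, stop.

{ *, +, [, ] }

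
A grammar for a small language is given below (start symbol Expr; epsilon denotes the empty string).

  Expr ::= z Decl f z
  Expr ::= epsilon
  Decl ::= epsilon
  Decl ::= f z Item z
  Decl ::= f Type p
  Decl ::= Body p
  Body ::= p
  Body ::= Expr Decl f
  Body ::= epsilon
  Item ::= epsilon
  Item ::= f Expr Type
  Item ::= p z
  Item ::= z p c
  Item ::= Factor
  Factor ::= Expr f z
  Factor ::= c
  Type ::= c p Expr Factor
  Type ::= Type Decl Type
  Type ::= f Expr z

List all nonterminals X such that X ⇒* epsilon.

{ Body, Decl, Expr, Item }

Directly nullable (have an epsilon-production): Expr, Decl, Body, Item.
No other nonterminal has a production whose RHS symbols are all nullable.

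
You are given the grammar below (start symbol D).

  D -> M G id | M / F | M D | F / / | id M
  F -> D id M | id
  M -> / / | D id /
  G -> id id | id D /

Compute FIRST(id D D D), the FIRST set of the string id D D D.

{ id }

id is a terminal; add {id} and stop.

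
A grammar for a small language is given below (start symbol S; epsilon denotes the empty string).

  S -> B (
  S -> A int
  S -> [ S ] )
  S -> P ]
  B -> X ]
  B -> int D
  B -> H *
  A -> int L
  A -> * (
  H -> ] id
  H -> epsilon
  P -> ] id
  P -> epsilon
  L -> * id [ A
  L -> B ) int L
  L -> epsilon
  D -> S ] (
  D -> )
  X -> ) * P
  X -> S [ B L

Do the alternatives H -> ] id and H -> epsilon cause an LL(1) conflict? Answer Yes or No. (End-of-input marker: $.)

FIRST(] id) = { ] } and FIRST(epsilon) = { epsilon }.
The second is nullable but FOLLOW(H) = { * } is disjoint from FIRST of the first.

No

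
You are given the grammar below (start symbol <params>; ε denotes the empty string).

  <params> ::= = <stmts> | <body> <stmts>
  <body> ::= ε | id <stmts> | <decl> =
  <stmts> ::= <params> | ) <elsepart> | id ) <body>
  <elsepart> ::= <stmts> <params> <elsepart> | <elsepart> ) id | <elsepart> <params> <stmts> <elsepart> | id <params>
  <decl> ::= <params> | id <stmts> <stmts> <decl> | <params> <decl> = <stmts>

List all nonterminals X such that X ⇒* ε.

{ <body> }

Directly nullable (have an ε-production): <body>.
No other nonterminal has a production whose RHS symbols are all nullable.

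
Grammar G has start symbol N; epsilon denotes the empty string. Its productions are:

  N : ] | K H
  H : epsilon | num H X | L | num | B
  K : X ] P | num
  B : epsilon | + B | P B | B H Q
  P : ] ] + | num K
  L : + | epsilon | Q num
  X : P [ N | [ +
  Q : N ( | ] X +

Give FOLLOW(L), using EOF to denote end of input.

{ EOF, (, +, [, ], num }

In H : L: L is at the end, add FOLLOW(H) = { EOF, (, +, [, ], num }.
Union: FOLLOW(L) = { EOF, (, +, [, ], num }.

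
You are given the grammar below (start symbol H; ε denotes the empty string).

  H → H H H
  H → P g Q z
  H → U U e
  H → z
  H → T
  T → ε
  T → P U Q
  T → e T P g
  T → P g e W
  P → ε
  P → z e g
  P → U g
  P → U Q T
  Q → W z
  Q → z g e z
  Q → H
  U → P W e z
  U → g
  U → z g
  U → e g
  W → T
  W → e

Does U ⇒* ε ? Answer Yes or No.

No

Nullable nonterminals: H, P, Q, T, W.
No production of U has an RHS whose symbols are all nullable, so U is not nullable.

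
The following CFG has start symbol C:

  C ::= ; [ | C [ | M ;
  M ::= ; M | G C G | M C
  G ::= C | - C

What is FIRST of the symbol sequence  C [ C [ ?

Add FIRST(C) = { -, ; }; C is not nullable, stop.

{ -, ; }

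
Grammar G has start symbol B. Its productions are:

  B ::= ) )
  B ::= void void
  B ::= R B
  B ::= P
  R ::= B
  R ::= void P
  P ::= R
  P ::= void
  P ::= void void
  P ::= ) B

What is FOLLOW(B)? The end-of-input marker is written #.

B is the start symbol, so # ∈ FOLLOW(B).
In B ::= R B: B is at the end, add FOLLOW(B) = { #, ), void }.
In R ::= B: B is at the end, add FOLLOW(R) = { #, ), void }.
In P ::= ) B: B is at the end, add FOLLOW(P) = { #, ), void }.
Union: FOLLOW(B) = { #, ), void }.

{ #, ), void }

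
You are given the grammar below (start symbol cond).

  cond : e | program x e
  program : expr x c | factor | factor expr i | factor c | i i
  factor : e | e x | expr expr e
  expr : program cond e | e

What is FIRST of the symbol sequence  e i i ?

{ e }

e is a terminal; add {e} and stop.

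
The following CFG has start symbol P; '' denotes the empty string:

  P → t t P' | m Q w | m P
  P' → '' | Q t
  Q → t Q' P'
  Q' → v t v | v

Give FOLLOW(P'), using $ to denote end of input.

In P → t t P': P' is at the end, add FOLLOW(P) = { $ }.
In Q → t Q' P': P' is at the end, add FOLLOW(Q) = { t, w }.
Union: FOLLOW(P') = { $, t, w }.

{ $, t, w }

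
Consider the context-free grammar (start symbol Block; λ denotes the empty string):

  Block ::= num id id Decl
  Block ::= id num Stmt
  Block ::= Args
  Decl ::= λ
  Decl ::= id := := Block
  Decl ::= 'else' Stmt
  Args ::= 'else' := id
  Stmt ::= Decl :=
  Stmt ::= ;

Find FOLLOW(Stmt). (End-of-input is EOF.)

In Block ::= id num Stmt: Stmt is at the end, add FOLLOW(Block) = { EOF, := }.
In Decl ::= 'else' Stmt: Stmt is at the end, add FOLLOW(Decl) = { EOF, := }.
Union: FOLLOW(Stmt) = { EOF, := }.

{ EOF, := }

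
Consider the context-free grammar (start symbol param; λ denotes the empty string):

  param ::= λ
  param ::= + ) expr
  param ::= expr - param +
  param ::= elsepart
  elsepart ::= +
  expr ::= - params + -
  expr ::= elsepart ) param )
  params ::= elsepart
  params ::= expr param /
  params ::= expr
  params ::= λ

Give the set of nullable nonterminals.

{ param, params }

Directly nullable (have an λ-production): param, params.
No other nonterminal has a production whose RHS symbols are all nullable.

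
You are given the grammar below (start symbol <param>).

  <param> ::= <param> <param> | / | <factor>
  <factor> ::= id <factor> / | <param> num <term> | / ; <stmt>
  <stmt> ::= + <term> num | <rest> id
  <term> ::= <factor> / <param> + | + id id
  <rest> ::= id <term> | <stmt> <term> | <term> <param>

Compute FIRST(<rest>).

{ +, /, id }

<rest> ::= id <term> contributes {id}.
From <rest> ::= <stmt> <term>: add FIRST(<stmt>) = { +, /, id }.
From <rest> ::= <term> <param>: add FIRST(<term>) = { +, /, id }.
Union: FIRST(<rest>) = { +, /, id }.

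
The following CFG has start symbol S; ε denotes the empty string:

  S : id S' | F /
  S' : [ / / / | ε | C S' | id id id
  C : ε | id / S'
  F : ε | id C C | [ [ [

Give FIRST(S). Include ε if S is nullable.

S : id S' contributes {id}.
From S : F /: F nullable, take FIRST(F) ∪ {/} = { /, [, id }.
Union: FIRST(S) = { /, [, id }.

{ /, [, id }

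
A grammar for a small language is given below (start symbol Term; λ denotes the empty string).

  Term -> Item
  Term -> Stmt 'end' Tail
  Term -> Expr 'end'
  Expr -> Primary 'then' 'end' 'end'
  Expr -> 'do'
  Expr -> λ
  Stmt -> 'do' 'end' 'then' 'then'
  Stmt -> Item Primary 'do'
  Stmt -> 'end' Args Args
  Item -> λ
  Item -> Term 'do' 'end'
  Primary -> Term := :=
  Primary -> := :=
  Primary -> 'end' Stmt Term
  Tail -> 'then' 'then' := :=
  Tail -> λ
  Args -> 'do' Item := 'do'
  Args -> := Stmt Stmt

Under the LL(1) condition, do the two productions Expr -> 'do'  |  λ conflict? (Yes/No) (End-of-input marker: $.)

FIRST('do') = { 'do' } and FIRST(λ) = { λ }.
The second is nullable but FOLLOW(Expr) = { 'end' } is disjoint from FIRST of the first.

No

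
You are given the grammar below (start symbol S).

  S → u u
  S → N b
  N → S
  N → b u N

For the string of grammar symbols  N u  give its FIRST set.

{ b, u }

Add FIRST(N) = { b, u }; N is not nullable, stop.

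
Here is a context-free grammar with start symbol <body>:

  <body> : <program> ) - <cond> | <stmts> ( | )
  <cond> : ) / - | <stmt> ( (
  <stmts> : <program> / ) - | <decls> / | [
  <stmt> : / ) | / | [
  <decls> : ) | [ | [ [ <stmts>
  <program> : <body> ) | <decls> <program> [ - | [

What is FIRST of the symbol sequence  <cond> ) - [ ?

{ ), /, [ }

Add FIRST(<cond>) = { ), /, [ }; <cond> is not nullable, stop.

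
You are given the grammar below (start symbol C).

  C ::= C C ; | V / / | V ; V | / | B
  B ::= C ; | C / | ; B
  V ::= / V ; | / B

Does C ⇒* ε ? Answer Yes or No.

No

No nonterminal in this grammar is nullable.
No production of C has an RHS whose symbols are all nullable, so C is not nullable.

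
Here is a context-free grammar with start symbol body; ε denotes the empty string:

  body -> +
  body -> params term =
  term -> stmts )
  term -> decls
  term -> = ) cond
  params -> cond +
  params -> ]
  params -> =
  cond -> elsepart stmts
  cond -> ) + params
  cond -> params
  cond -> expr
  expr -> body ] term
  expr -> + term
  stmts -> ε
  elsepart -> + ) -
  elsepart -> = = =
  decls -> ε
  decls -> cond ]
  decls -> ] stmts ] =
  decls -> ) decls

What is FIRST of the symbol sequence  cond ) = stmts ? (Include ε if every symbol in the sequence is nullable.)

{ ), +, =, ] }

Add FIRST(cond) = { ), +, =, ] }; cond is not nullable, stop.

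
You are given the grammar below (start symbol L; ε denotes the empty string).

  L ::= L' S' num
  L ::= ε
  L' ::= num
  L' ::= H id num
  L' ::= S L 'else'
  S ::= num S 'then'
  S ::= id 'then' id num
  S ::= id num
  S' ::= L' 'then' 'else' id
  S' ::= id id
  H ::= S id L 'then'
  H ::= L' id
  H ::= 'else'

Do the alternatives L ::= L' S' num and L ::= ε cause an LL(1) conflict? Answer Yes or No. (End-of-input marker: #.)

FIRST(L' S' num) = { 'else', id, num } and FIRST(ε) = { ε }.
The second alternative is nullable and FOLLOW(L) = { #, 'else', 'then' } shares 'else' with FIRST of the first — conflict.

Yes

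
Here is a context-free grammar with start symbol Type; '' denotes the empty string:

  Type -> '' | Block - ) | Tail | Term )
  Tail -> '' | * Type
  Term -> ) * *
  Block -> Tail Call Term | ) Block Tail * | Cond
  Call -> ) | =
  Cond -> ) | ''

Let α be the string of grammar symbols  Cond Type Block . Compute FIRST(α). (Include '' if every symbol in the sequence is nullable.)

Add FIRST(Cond)\{''} = { ) }; Cond is nullable, continue.
Add FIRST(Type)\{''} = { ), *, -, = }; Type is nullable, continue.
Add FIRST(Block)\{''} = { ), *, = }; Block is nullable, continue.
Every symbol is nullable, so include ''.

{ ), *, -, =, '' }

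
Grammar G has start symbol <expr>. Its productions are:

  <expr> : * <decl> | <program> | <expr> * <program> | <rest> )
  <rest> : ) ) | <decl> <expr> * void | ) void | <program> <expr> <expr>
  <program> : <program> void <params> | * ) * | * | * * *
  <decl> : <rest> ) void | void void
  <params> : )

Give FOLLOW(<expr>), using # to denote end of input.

<expr> is the start symbol, so # ∈ FOLLOW(<expr>).
In <expr> : <expr> * <program>: add FIRST(* <program>) = { * }.
In <rest> : <decl> <expr> * void: add FIRST(* void) = { * }.
In <rest> : <program> <expr> <expr>: add FIRST(<expr>) = { ), *, void }.
In <rest> : <program> <expr> <expr>: <expr> is at the end, add FOLLOW(<rest>) = { ) }.
Union: FOLLOW(<expr>) = { #, ), *, void }.

{ #, ), *, void }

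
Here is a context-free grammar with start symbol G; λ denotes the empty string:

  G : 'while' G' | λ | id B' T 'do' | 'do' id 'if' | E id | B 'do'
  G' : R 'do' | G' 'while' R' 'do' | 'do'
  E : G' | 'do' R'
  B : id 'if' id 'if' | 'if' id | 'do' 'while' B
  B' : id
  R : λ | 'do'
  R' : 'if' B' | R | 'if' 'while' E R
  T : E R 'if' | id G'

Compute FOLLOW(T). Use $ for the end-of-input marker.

In G : id B' T 'do': add FIRST('do') = { 'do' }.
Union: FOLLOW(T) = { 'do' }.

{ 'do' }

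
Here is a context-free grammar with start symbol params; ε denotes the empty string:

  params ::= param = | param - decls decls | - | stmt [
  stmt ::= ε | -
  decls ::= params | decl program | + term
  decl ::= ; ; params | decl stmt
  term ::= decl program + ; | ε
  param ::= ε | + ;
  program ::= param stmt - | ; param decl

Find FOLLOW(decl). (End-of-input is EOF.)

{ EOF, +, -, ;, =, [ }

In decls ::= decl program: add FIRST(program) = { +, -, ; }.
In decl ::= decl stmt: add FIRST(stmt)\{ε} = { - }.
  Since stmt is nullable, also add FOLLOW(decl) = { EOF, +, -, ;, =, [ }.
In term ::= decl program + ;: add FIRST(program + ;) = { +, -, ; }.
In program ::= ; param decl: decl is at the end, add FOLLOW(program) = { EOF, +, -, ;, =, [ }.
Union: FOLLOW(decl) = { EOF, +, -, ;, =, [ }.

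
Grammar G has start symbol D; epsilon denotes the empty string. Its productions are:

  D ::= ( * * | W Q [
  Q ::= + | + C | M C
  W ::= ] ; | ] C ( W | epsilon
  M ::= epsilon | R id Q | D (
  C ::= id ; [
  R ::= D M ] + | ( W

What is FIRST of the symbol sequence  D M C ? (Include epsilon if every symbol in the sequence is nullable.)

{ (, +, ], id }

Add FIRST(D) = { (, +, ], id }; D is not nullable, stop.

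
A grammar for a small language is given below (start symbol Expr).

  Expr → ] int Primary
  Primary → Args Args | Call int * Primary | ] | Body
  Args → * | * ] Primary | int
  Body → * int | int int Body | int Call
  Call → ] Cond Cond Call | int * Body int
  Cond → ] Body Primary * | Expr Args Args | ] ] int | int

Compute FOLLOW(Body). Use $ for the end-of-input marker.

{ $, *, ], int }

In Primary → Body: Body is at the end, add FOLLOW(Primary) = { $, *, ], int }.
In Body → int int Body: Body is at the end, add FOLLOW(Body) = { $, *, ], int }.
In Call → int * Body int: add FIRST(int) = { int }.
In Cond → ] Body Primary *: add FIRST(Primary *) = { *, ], int }.
Union: FOLLOW(Body) = { $, *, ], int }.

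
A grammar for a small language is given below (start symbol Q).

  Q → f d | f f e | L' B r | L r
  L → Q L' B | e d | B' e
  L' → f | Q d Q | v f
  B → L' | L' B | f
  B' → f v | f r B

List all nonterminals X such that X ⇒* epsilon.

{ } (none)

No nonterminal has an empty production or an RHS whose symbols are all nullable.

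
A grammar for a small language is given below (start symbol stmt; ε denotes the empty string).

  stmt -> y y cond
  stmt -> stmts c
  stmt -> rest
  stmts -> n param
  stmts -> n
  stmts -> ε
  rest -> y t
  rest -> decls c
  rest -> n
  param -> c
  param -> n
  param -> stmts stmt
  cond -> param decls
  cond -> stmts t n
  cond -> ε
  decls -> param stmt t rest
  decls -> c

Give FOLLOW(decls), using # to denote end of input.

{ #, c, n, t, y }

In rest -> decls c: add FIRST(c) = { c }.
In cond -> param decls: decls is at the end, add FOLLOW(cond) = { #, c, n, t, y }.
Union: FOLLOW(decls) = { #, c, n, t, y }.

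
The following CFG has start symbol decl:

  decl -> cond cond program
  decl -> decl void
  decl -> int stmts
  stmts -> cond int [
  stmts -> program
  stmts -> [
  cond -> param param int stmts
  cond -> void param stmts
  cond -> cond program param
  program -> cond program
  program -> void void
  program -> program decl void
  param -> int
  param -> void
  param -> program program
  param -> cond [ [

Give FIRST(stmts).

From stmts -> cond int [: add FIRST(cond) = { int, void }.
From stmts -> program: add FIRST(program) = { int, void }.
stmts -> [ contributes {[}.
Union: FIRST(stmts) = { [, int, void }.

{ [, int, void }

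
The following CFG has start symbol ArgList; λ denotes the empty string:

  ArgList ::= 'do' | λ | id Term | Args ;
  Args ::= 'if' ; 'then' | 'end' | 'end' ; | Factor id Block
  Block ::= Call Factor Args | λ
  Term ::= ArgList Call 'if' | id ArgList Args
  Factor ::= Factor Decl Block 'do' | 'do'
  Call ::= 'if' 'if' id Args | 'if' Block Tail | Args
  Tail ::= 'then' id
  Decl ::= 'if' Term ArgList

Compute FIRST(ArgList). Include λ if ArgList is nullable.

ArgList ::= 'do' contributes {'do'}.
ArgList ::= λ contributes λ.
ArgList ::= id Term contributes {id}.
From ArgList ::= Args ;: add FIRST(Args) = { 'do', 'end', 'if' }.
Union: FIRST(ArgList) = { 'do', 'end', 'if', id, λ }.

{ 'do', 'end', 'if', id, λ }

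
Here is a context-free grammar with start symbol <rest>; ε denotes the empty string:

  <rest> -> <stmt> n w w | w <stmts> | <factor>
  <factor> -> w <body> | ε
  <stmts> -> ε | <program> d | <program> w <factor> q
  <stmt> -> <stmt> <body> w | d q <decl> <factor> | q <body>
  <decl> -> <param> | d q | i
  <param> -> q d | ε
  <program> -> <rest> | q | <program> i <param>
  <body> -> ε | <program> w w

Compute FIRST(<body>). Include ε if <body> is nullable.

{ d, i, q, w, ε }

<body> -> ε contributes ε.
From <body> -> <program> w w: <program> nullable, take FIRST(<program>) ∪ {w} = { d, i, q, w }.
Union: FIRST(<body>) = { d, i, q, w, ε }.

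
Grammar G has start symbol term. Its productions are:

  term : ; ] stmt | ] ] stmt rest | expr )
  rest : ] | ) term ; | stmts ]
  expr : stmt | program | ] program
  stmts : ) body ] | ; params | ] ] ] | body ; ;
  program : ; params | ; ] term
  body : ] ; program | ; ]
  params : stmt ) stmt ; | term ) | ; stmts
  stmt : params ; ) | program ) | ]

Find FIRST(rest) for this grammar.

{ ), ;, ] }

rest : ] contributes {]}.
rest : ) term ; contributes {)}.
From rest : stmts ]: add FIRST(stmts) = { ), ;, ] }.
Union: FIRST(rest) = { ), ;, ] }.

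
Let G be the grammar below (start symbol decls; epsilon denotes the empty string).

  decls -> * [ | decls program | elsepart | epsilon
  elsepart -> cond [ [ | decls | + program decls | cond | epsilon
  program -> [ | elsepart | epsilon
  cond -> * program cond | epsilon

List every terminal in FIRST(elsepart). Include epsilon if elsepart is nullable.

From elsepart -> cond [ [: cond nullable, take FIRST(cond) ∪ {[} = { *, [ }.
From elsepart -> decls: add FIRST(decls) = { *, +, [, epsilon } (including epsilon since decls is nullable).
elsepart -> + program decls contributes {+}.
From elsepart -> cond: add FIRST(cond) = { *, epsilon } (including epsilon since cond is nullable).
elsepart -> epsilon contributes epsilon.
Union: FIRST(elsepart) = { *, +, [, epsilon }.

{ *, +, [, epsilon }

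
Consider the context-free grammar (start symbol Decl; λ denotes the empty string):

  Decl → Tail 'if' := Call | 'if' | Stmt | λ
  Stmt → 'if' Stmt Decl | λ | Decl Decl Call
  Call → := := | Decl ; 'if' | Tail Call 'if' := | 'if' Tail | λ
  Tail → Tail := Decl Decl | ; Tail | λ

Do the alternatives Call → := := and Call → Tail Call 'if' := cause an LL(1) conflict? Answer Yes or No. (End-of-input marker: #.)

Yes

FIRST(:= :=) = { := } and FIRST(Tail Call 'if' :=) = { 'if', :=, ; }.
Both contain :=, so the two alternatives are not disjoint — LL(1) conflict.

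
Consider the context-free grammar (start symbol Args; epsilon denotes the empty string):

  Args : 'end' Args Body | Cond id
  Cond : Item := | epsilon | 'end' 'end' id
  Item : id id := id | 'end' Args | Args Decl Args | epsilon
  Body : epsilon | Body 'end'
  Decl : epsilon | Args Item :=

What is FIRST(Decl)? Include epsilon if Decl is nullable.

Decl : epsilon contributes epsilon.
From Decl : Args Item :=: add FIRST(Args) = { 'end', :=, id }.
Union: FIRST(Decl) = { 'end', :=, id, epsilon }.

{ 'end', :=, id, epsilon }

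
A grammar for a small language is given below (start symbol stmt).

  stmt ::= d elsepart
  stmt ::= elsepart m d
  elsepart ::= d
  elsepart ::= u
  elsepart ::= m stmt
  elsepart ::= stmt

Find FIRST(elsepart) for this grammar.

{ d, m, u }

elsepart ::= d contributes {d}.
elsepart ::= u contributes {u}.
elsepart ::= m stmt contributes {m}.
From elsepart ::= stmt: add FIRST(stmt) = { d, m, u }.
Union: FIRST(elsepart) = { d, m, u }.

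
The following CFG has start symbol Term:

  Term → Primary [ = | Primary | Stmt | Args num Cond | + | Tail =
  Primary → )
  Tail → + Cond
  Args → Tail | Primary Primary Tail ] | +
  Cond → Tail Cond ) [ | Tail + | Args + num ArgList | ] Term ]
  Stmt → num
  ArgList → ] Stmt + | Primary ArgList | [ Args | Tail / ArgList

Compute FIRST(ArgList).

ArgList → ] Stmt + contributes {]}.
From ArgList → Primary ArgList: add FIRST(Primary) = { ) }.
ArgList → [ Args contributes {[}.
From ArgList → Tail / ArgList: add FIRST(Tail) = { + }.
Union: FIRST(ArgList) = { ), +, [, ] }.

{ ), +, [, ] }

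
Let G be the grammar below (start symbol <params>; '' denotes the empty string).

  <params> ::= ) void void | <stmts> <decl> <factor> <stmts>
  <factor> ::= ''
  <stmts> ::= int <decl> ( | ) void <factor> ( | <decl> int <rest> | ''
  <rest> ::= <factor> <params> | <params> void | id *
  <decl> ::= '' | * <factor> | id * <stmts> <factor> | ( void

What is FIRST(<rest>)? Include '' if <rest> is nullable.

From <rest> ::= <factor> <params>: <factor>, <params> nullable, take FIRST(<factor>) ∪ FIRST(<params>) = { (, ), *, id, int }; also '' since the whole RHS is nullable.
From <rest> ::= <params> void: <params> nullable, take FIRST(<params>) ∪ {void} = { (, ), *, id, int, void }.
<rest> ::= id * contributes {id}.
Union: FIRST(<rest>) = { (, ), *, id, int, void, '' }.

{ (, ), *, id, int, void, '' }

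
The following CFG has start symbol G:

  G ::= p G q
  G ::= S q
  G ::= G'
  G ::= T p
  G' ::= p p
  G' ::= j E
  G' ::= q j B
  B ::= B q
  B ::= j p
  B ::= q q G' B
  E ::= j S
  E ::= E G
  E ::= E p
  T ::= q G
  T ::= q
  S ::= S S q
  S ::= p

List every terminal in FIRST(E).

E ::= j S contributes {j}.
From E ::= E G: add FIRST(E) = { j }.
From E ::= E p: add FIRST(E) = { j }.
Union: FIRST(E) = { j }.

{ j }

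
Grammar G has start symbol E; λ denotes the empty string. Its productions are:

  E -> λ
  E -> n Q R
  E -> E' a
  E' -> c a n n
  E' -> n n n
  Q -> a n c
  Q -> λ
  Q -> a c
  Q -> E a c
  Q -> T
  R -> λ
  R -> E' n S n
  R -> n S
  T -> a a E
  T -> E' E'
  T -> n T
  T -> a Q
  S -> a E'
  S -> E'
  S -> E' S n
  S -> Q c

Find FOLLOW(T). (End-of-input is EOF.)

In Q -> T: T is at the end, add FOLLOW(Q) = { EOF, a, c, n }.
In T -> n T: T is at the end, add FOLLOW(T) = { EOF, a, c, n }.
Union: FOLLOW(T) = { EOF, a, c, n }.

{ EOF, a, c, n }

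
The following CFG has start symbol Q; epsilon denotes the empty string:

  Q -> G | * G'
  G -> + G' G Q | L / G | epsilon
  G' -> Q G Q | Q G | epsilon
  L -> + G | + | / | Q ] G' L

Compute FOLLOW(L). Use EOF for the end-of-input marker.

In G -> L / G: add FIRST(/ G) = { / }.
In L -> Q ] G' L: L is at the end, add FOLLOW(L) = { / }.
Union: FOLLOW(L) = { / }.

{ / }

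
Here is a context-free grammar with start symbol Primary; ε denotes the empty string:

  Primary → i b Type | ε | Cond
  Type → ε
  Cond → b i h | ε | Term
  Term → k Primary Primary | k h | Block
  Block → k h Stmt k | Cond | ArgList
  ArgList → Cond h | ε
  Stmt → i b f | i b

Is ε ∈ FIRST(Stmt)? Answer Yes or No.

Nullable nonterminals: ArgList, Block, Cond, Primary, Term, Type.
No production of Stmt has an RHS whose symbols are all nullable, so Stmt is not nullable.

No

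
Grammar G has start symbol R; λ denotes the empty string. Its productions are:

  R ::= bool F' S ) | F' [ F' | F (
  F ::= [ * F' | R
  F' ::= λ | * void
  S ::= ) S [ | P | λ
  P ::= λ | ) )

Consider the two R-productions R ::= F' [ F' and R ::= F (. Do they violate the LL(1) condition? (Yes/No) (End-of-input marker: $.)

FIRST(F' [ F') = { *, [ } and FIRST(F () = { *, [, bool }.
Both contain *, so the two alternatives are not disjoint — LL(1) conflict.

Yes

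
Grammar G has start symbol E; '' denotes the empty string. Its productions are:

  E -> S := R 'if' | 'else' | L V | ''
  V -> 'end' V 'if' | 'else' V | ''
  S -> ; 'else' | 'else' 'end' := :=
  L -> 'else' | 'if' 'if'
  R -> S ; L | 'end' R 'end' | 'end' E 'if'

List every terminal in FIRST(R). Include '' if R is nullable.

{ 'else', 'end', ; }

From R -> S ; L: add FIRST(S) = { 'else', ; }.
R -> 'end' R 'end' contributes {'end'}.
R -> 'end' E 'if' contributes {'end'}.
Union: FIRST(R) = { 'else', 'end', ; }.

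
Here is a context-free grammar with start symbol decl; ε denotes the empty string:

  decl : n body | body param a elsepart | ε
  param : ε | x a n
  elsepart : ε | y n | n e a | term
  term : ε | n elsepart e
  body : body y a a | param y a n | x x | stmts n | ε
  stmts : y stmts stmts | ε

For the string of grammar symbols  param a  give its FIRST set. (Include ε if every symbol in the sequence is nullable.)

Add FIRST(param)\{ε} = { x }; param is nullable, continue.
a is a terminal; add {a} and stop.

{ a, x }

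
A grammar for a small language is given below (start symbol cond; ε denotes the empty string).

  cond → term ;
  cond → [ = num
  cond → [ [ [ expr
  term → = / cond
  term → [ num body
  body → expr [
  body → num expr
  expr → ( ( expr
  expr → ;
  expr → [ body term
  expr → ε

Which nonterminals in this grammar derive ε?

Directly nullable (have an ε-production): expr.
No other nonterminal has a production whose RHS symbols are all nullable.

{ expr }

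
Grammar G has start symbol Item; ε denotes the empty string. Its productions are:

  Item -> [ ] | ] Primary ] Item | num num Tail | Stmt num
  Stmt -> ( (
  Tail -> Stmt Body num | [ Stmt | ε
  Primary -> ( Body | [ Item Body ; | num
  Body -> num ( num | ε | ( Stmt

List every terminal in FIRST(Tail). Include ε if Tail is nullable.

{ (, [, ε }

From Tail -> Stmt Body num: add FIRST(Stmt) = { ( }.
Tail -> [ Stmt contributes {[}.
Tail -> ε contributes ε.
Union: FIRST(Tail) = { (, [, ε }.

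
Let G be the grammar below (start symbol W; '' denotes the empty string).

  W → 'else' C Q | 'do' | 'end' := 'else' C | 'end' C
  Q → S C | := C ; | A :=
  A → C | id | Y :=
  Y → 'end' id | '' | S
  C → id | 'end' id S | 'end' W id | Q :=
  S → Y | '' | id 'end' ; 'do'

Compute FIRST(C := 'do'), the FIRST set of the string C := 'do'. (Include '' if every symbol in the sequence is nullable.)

{ 'end', :=, id }

Add FIRST(C) = { 'end', :=, id }; C is not nullable, stop.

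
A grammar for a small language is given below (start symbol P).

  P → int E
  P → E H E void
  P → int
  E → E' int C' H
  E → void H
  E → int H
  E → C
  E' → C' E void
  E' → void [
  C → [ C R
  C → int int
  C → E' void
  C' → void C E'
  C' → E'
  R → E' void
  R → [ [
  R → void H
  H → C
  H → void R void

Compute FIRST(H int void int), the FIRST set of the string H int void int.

Add FIRST(H) = { [, int, void }; H is not nullable, stop.

{ [, int, void }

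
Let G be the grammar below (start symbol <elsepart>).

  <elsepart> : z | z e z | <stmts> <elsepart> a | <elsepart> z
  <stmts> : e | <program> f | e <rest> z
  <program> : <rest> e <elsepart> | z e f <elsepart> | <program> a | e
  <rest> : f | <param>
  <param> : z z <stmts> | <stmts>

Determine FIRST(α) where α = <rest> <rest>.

{ e, f, z }

Add FIRST(<rest>) = { e, f, z }; <rest> is not nullable, stop.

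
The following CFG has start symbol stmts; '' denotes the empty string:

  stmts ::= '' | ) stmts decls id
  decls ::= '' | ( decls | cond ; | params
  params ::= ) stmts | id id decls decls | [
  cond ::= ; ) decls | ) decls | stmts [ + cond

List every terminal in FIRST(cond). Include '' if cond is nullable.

{ ), ;, [ }

cond ::= ; ) decls contributes {;}.
cond ::= ) decls contributes {)}.
From cond ::= stmts [ + cond: stmts nullable, take FIRST(stmts) ∪ {[} = { ), [ }.
Union: FIRST(cond) = { ), ;, [ }.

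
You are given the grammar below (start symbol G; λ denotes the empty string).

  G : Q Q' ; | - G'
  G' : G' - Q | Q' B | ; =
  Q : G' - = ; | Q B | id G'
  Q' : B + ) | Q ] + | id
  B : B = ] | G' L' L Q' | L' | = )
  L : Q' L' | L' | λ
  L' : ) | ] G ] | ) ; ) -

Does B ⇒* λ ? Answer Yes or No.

Nullable nonterminals: L.
No production of B has an RHS whose symbols are all nullable, so B is not nullable.

No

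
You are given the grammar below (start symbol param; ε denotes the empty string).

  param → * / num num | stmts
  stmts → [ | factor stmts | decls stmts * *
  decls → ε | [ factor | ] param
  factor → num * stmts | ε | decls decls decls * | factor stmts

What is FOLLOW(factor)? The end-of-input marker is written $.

{ *, [, ], num }

In stmts → factor stmts: add FIRST(stmts) = { *, [, ], num }.
In decls → [ factor: factor is at the end, add FOLLOW(decls) = { *, [, ], num }.
In factor → factor stmts: add FIRST(stmts) = { *, [, ], num }.
Union: FOLLOW(factor) = { *, [, ], num }.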